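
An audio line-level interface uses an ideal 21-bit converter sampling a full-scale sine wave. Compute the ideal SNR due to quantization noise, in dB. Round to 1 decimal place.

128.2 dB

6.02(21) + 1.76 = 126.42 + 1.76 = 128.18 dB.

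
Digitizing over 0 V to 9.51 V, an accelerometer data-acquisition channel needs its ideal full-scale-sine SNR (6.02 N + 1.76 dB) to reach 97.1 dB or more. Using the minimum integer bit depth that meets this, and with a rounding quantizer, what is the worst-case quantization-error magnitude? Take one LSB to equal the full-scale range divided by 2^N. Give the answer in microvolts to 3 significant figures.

Range is 9.51 V.
Required N = ⌈(97.1 − 1.76)/6.02⌉ = ⌈15.837⌉ = 16.
LSB = 9.51 V / 2^16 = 145.11 µV.
Max error for round-to-nearest is LSB/2 = 72.6 µV.

72.6 µV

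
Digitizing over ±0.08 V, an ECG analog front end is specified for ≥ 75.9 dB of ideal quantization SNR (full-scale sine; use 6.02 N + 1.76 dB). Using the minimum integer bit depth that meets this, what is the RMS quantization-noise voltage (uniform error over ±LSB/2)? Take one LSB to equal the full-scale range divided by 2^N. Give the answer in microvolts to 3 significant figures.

Span: 0.08 V − (-0.08 V) = 0.16 V.
N ≥ (75.9 − 1.76)/6.02 = 12.316 → N_min = 13.
One LSB is 0.16 V / 8192 = 19.531 µV.
σ_q = LSB/√12 = 19.531 µV/3.4641 = 5.64 µV.

5.64 µV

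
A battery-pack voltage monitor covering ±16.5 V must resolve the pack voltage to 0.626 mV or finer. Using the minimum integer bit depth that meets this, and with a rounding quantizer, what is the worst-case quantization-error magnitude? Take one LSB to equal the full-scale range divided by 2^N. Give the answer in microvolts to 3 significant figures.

Span: 16.5 V − (-16.5 V) = 33 V.
Levels needed ≥ 33/0.626 mV = 52720. 2^16 = 65536 suffices, so N_min = 16.
LSB = 33 V ÷ 2^16 = 33/65536 V = 0.50354 mV.
Half an LSB is 252 µV.

252 µV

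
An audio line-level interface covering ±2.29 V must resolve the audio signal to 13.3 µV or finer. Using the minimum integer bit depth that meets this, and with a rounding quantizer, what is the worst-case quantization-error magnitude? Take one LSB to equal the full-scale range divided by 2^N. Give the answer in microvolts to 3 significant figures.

4.37 µV

The full-scale span is 2.29 − (-2.29) = 4.58 V.
Levels needed ≥ 4.58/13.3 µV = 344400. 2^19 = 524288 suffices, so N_min = 19.
One LSB is 4.58 V / 524288 = 8.7357 µV.
Max error for round-to-nearest is LSB/2 = 4.37 µV.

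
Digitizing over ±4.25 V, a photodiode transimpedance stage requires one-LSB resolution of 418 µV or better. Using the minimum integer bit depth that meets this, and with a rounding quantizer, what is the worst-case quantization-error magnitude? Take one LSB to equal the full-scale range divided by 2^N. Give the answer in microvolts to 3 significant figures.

The full-scale span is 4.25 − (-4.25) = 8.5 V.
8.5 V / 418 µV = 20330. Since 2^14 = 16384 and 2^15 = 32768, N = 15.
Step size = 8.5/32768 V = 259.40 µV.
Max error for round-to-nearest is LSB/2 = 130 µV.

130 µV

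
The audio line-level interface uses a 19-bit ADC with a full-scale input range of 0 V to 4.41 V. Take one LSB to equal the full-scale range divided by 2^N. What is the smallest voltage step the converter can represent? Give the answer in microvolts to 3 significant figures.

8.41 µV

Span = 4.41 V.
There are 2^19 = 524288 steps.
One LSB is 4.41 V / 524288 = 8.41 µV.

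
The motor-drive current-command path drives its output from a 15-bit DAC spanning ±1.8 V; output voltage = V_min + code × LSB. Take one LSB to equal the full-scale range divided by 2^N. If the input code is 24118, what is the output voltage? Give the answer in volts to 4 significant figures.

The full-scale span is 1.8 − (-1.8) = 3.6 V. LSB = 3.6 V / 2^15.
V_out = -1.8 + 24118 × (3.6/32768) V
      = -1.8 V + 2.64968 V = 0.849683 V.

0.8497 V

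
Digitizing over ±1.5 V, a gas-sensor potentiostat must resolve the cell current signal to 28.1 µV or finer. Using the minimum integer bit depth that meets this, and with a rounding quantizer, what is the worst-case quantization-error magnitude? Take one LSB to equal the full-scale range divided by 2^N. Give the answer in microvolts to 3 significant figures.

Range = 1.5 − (-1.5) = 3 V.
3 V / 28.1 µV = 106800. Since 2^16 = 65536 and 2^17 = 131072, N = 17.
LSB = 3 V / 2^17 = 22.888 µV.
Max error for round-to-nearest is LSB/2 = 11.4 µV.

11.4 µV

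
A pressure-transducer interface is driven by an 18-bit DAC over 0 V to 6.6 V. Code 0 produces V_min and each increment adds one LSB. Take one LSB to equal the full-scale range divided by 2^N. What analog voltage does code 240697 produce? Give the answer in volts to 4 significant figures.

6.060 V

Range is 6.6 V. LSB = 6.6 V / 2^18.
V_out = 0 + 240697 × (6.6/262144) V
      = 0 + 6.06003 = 6.06003 V.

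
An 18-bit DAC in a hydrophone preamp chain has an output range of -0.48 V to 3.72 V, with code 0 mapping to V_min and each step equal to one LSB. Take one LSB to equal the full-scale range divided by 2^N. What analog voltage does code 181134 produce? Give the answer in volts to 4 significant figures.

Span: 3.72 V − (-0.48 V) = 4.2 V. LSB = 4.2 V / 2^18.
V_out = -0.48 + 181134 × (4.2/262144) V
      = -0.48 V + 2.90208 V = 2.42208 V.

2.422 V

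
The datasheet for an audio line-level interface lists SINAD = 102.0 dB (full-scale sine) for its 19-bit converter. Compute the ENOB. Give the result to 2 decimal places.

16.65 bits

Inverting SNR = 6.02 N + 1.76: N_eff = (102.0 − 1.76)/6.02 = 16.6512.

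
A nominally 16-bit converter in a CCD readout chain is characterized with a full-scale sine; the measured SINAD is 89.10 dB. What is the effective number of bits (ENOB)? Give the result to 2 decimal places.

ENOB = (SINAD − 1.76) / 6.02 = (89.10 − 1.76) / 6.02 = 87.34 / 6.02 = 14.5083.

14.51 bits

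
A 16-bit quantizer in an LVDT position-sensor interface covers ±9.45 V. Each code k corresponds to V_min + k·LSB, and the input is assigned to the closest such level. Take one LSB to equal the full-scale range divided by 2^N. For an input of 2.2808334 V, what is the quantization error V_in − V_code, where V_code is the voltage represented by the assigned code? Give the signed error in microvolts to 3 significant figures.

−51.9 µV

Range = 9.45 − (-9.45) = 18.9 V. LSB = 18.9 V / 2^16 ≈ 288.4 µV.
(2.2808334 − (-9.45)) / LSB = 11.7308334 × 65536/18.9 = 40676.8200. Nearest integer: k = 40677.
V_code = -9.45 + (40677/65536) × 18.9 = 2.2808853149 V.
e = 2.2808334 − (2.2808853149) = −51.9 µV.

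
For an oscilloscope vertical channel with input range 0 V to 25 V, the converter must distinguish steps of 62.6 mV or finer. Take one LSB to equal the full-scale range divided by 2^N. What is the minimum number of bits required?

9 bits

Span = 25 V.
Need 2^N ≥ 25 V / 62.6 mV = 399.4 → N_min = 9.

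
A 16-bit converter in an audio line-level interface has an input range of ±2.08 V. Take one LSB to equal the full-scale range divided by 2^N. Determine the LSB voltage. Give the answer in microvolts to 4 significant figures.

The full-scale span is 2.08 − (-2.08) = 4.16 V.
Number of codes = 2^16 = 65536.
LSB = 4.16 V / 2^16 = 63.48 µV.

63.48 µV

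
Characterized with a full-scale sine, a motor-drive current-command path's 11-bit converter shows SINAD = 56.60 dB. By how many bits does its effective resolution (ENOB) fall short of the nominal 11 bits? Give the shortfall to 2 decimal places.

Effective bits = (56.60 − 1.76)/6.02 = 9.1096.
Shortfall = 11 − 9.1096 = 1.8904 bits.

1.89 bits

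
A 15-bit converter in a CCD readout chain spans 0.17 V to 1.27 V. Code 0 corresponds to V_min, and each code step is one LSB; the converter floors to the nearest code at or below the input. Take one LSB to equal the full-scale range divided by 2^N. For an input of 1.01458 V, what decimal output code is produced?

25159

Full-scale range = 1.27 V − (0.17 V) = 1.1 V. LSB = 1.1 V / 2^15 ≈ 33.57 µV.
code = ⌊(V_in − V_min)/LSB⌋ = ⌊(V_in − V_min) × 2^15 / range⌋
     = ⌊(1.01458 − (0.17)) × 32768 / 1.1⌋ = ⌊0.84458 × 32768/1.1⌋
     = ⌊25159.270⌋ = 25159.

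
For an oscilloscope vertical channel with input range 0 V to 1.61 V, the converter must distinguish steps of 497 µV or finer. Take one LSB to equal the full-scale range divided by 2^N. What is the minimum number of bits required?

Span = 1.61 V.
Need 2^N ≥ 1.61 V / 497 µV = 3239 → N_min = 12.

12 bits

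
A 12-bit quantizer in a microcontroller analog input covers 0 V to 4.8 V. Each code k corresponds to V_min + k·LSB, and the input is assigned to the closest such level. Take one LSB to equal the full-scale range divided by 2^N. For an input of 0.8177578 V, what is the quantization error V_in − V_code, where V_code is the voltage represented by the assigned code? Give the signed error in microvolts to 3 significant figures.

−211 µV

Full-scale range = 4.8 V. LSB = 4.8 V / 2^12 ≈ 1.172 mV.
(0.8177578 − (0)) / LSB = 0.8177578 × 4096/4.8 = 697.8200. Nearest integer: k = 698.
V_code = 0 + (698/4096) × 4.8 = 0.8179687500 V.
e = 0.8177578 − (0.8179687500) = −211 µV.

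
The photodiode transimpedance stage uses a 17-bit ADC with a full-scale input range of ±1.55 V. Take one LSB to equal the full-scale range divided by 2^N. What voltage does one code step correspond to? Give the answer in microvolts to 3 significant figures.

23.7 µV

The full-scale span is 1.55 − (-1.55) = 3.1 V.
There are 2^17 = 131072 steps.
LSB = 3.1 V ÷ 2^17 = 3.1/131072 V = 23.7 µV.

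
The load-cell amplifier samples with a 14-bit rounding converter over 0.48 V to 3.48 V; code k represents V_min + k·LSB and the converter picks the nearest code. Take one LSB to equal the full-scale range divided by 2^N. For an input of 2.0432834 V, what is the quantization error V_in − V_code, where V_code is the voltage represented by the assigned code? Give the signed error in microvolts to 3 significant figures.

−71.1 µV

The full-scale span is 3.48 − (0.48) = 3 V. LSB = 3 V / 2^14 ≈ 183.1 µV.
(V_in − V_min)/LSB = (2.0432834 − (0.48)) × 16384/3 = 8537.6117 → nearest code k = 8538.
V_code = V_min + k × range/2^14 = 0.48 + 8538 × 3/16384 = 2.0433544922 V.
V_in − V_code = 2.0432834 − (2.0433544922) = −71.1 µV.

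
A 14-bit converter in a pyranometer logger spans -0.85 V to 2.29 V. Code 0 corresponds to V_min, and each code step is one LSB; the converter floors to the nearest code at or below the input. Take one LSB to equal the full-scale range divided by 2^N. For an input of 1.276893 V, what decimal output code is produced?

Range = 2.29 − (-0.85) = 3.14 V. LSB = 3.14 V / 2^14 ≈ 191.7 µV.
(V_in − V_min) × 2^14/range = (1.276893 − (-0.85)) × 16384/3.14 = 11097.775.
Floor → code = 11097.

11097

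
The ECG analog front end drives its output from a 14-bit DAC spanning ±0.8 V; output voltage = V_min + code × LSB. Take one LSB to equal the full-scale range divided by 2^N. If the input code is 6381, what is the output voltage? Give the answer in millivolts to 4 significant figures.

-176.9 mV

The full-scale span is 0.8 − (-0.8) = 1.6 V. LSB = 1.6 V / 2^14.
V_out = V_min + code × LSB = -0.8 V + 6381 × 1.6 V / 16384
      = -0.8 + 0.623145 = -0.176855 V.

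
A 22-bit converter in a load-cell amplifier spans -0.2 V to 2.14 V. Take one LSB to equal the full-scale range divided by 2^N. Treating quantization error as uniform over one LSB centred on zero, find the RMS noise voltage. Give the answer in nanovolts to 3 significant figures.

Full-scale range = 2.14 V − (-0.2 V) = 2.34 V.
LSB = 2.34 V ÷ 2^22 = 2.34/4194304 V = 0.55790 µV.
V_rms = LSB/√12 = 0.55790 µV / √12 = 161 nV.

161 nV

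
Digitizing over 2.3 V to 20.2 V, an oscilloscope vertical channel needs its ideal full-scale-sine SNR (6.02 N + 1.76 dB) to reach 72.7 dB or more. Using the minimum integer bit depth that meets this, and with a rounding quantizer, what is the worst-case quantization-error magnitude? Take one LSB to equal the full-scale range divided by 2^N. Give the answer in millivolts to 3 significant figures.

The full-scale span is 20.2 − (2.3) = 17.9 V.
6.02 N + 1.76 ≥ 72.7 gives N ≥ 11.784, so the minimum integer is 12.
One LSB is 17.9 V / 4096 = 4.3701 mV.
Max error for round-to-nearest is LSB/2 = 2.19 mV.

2.19 mV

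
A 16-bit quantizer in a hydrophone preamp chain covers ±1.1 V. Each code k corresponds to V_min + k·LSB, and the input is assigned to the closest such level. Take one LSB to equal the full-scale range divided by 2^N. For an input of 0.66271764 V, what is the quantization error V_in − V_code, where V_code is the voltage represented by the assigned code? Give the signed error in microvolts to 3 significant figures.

−8.19 µV

Full-scale range = 1.1 V − (-1.1 V) = 2.2 V. LSB = 2.2 V / 2^16 ≈ 33.57 µV.
(0.66271764 − (-1.1)) / LSB = 1.76271764 × 65536/2.2 = 52509.7560. Nearest integer: k = 52510.
Reconstructed level: -1.1 + 52510 × 2.2/65536 V = 0.66272583008 V.
V_in − V_code = 0.66271764 − (0.66272583008) = −8.19 µV.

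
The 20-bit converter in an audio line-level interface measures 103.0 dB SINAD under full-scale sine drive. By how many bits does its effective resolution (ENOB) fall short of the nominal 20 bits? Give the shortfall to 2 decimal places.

3.18 bits

ENOB = (SINAD − 1.76)/6.02 = (103.0 − 1.76)/6.02 = 16.8173 bits.
Lost resolution: 20 − 16.8173 = 3.1827 bits.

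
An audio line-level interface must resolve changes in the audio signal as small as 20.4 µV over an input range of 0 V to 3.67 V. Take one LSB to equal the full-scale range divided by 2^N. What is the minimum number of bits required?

18 bits

Full-scale range = 3.67 V.
3.67 V / 20.4 µV = 179900. Since 2^17 = 131072 and 2^18 = 262144, N = 18.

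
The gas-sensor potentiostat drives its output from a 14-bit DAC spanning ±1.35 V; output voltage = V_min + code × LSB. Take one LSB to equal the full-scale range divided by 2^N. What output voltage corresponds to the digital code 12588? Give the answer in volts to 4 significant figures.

Range = 1.35 − (-1.35) = 2.7 V. LSB = 2.7 V / 2^14.
V_out = V_min + code × LSB = -1.35 V + 12588 × 2.7 V / 16384
      = -1.35 V + 2.07444 V = 0.724438 V.

0.7244 V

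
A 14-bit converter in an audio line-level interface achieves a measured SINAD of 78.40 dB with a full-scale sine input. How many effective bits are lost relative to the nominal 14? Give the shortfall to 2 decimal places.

1.27 bits

Effective bits = (78.40 − 1.76)/6.02 = 12.7309.
14 − 12.7309 = 1.27 bits below nominal.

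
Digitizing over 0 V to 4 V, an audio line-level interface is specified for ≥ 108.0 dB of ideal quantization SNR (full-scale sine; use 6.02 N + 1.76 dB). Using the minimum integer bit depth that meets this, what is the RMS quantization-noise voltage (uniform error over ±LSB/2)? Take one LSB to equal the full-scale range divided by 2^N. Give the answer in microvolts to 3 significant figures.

4.40 µV

Full-scale range = 4 V.
Solving 6.02 N ≥ 108.0 − 1.76: N ≥ 17.648. Round up → N = 18.
One LSB is 4 V / 262144 = 15.259 µV.
σ_q = LSB/√12 = 15.259 µV/3.4641 = 4.40 µV.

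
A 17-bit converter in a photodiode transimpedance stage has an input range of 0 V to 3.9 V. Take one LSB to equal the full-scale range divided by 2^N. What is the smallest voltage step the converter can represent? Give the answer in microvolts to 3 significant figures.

29.8 µV

Span = 3.9 V.
There are 2^17 = 131072 steps.
LSB = 3.9 V / 2^17 = 29.8 µV.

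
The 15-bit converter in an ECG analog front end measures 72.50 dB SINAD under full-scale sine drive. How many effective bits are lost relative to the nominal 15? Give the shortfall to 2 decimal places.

3.25 bits

N_eff = (72.50 − 1.76)/6.02 = 11.7508 bits.
15 − 11.7508 = 3.25 bits below nominal.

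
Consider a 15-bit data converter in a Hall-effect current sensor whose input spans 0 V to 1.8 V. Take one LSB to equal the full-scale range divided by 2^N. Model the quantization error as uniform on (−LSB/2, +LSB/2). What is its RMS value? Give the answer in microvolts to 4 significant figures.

15.86 µV

Full-scale range = 1.8 V.
LSB = 1.8 V / 2^15 = 54.9316 µV.
For a uniform distribution on [−LSB/2, +LSB/2], V_rms = LSB/√12 = 54.9316 µV/3.4641 = 15.86 µV.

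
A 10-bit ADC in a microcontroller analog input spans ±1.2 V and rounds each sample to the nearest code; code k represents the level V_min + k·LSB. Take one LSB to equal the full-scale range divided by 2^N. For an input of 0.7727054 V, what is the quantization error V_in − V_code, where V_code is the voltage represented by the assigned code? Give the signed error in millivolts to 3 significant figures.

−0.732 mV

The full-scale span is 1.2 − (-1.2) = 2.4 V. LSB = 2.4 V / 2^10 ≈ 2.344 mV.
(V_in − V_min)/LSB = (0.7727054 − (-1.2)) × 1024/2.4 = 841.6876 → nearest code k = 842.
V_code = -1.2 + (842/1024) × 2.4 = 0.7734375000 V.
Error = V_in − V_code = 0.7727054 − (0.7734375000) = −0.732 mV.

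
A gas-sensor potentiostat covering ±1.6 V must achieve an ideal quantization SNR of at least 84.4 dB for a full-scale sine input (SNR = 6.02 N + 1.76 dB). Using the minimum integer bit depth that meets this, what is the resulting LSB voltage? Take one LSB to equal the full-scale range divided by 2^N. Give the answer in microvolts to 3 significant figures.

Span: 1.6 V − (-1.6 V) = 3.2 V.
N ≥ (84.4 − 1.76)/6.02 = 13.728 → N_min = 14.
LSB = 3.2 V ÷ 2^14 = 3.2/16384 V = 195 µV.

195 µV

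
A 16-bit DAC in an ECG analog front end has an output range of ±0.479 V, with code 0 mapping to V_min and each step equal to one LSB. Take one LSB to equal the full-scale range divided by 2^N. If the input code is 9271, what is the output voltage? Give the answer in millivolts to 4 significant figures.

-343.5 mV

Full-scale range = 0.479 V − (-0.479 V) = 0.958 V. LSB = 0.958 V / 2^16.
Output = V_min + (9271/65536) × range = -0.479 + 0.141464 × 0.958 V
      = -0.479 V + 0.135523 V = -0.343477 V.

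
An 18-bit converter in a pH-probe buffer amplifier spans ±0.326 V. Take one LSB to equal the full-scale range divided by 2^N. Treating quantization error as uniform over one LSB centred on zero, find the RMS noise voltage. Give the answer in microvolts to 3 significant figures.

Span: 0.326 V − (-0.326 V) = 0.652 V.
Step size = 0.652/262144 V = 2.4872 µV.
V_rms = LSB/√12 = 2.4872 µV / √12 = 0.718 µV.

0.718 µV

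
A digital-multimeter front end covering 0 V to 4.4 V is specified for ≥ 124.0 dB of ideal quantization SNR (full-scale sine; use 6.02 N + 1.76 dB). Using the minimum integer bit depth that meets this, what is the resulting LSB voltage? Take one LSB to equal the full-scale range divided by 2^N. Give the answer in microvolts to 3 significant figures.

2.10 µV

Range is 4.4 V.
Solving 6.02 N ≥ 124.0 − 1.76: N ≥ 20.306. Round up → N = 21.
Step size = 4.4/2097152 V = 2.10 µV.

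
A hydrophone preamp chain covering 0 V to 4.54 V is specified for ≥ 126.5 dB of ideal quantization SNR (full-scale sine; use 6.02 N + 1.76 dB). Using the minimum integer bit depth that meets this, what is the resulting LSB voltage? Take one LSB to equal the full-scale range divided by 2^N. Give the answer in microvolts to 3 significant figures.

Range is 4.54 V.
6.02 N + 1.76 ≥ 126.5 gives N ≥ 20.721, so the minimum integer is 21.
One LSB is 4.54 V / 2097152 = 2.16 µV.

2.16 µV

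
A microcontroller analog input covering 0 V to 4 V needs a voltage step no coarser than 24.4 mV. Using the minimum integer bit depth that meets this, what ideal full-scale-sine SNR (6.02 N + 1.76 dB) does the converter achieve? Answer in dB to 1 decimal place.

49.9 dB

Full-scale range = 4 V.
4 V / 24.4 mV = 163.9. Since 2^7 = 128 and 2^8 = 256, N = 8.
SNR = 6.02 × 8 + 1.76 = 49.92 dB.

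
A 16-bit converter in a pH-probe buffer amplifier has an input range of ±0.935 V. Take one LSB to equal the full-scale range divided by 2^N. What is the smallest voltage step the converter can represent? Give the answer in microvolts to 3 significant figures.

28.5 µV

Full-scale range = 0.935 V − (-0.935 V) = 1.87 V.
There are 2^16 = 65536 steps.
Step size = 1.87/65536 V = 28.5 µV.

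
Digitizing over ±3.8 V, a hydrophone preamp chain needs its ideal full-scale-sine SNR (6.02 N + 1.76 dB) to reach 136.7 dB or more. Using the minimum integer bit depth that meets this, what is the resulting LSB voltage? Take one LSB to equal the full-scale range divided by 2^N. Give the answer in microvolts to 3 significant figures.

0.906 µV

Range = 3.8 − (-3.8) = 7.6 V.
6.02 N + 1.76 ≥ 136.7 gives N ≥ 22.415, so the minimum integer is 23.
One LSB is 7.6 V / 8388608 = 0.906 µV.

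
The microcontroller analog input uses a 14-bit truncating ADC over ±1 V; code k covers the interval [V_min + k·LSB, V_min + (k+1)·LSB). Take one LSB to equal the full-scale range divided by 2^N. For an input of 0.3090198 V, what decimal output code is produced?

The full-scale span is 1 − (-1) = 2 V. LSB = 2 V / 2^14 ≈ 122.1 µV.
code = ⌊(V_in − V_min)/LSB⌋ = ⌊(V_in − V_min) × 2^14 / range⌋
     = ⌊(0.3090198 − (-1)) × 16384 / 2⌋ = ⌊1.3090198 × 16384/2⌋
     = ⌊10723.490⌋ = 10723.

10723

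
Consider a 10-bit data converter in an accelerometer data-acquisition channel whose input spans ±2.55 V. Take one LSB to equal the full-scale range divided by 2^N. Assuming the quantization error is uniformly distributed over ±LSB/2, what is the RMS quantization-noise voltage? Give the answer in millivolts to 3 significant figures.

Full-scale range = 2.55 V − (-2.55 V) = 5.1 V.
LSB = 5.1 V ÷ 2^10 = 5.1/1024 V = 4.9805 mV.
σ_q = LSB/√12 = 4.9805 mV/3.4641 = 1.44 mV.

1.44 mV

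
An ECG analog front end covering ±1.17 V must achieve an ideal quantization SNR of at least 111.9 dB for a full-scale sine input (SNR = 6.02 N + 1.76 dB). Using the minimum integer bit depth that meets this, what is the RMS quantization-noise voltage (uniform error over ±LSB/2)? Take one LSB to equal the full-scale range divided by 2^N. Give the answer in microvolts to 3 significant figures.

1.29 µV

Full-scale range = 1.17 V − (-1.17 V) = 2.34 V.
6.02 N + 1.76 ≥ 111.9 gives N ≥ 18.296, so the minimum integer is 19.
LSB = 2.34 V ÷ 2^19 = 2.34/524288 V = 4.4632 µV.
RMS noise = LSB/√12 = 1.29 µV.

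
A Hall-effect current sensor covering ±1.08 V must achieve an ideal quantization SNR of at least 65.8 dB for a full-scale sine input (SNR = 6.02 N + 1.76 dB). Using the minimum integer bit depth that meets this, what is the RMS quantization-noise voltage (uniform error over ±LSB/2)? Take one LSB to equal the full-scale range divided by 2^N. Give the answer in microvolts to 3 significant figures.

304 µV

The full-scale span is 1.08 − (-1.08) = 2.16 V.
6.02 N + 1.76 ≥ 65.8 gives N ≥ 10.638, so the minimum integer is 11.
LSB = 2.16 V / 2^11 = 1.0547 mV.
σ_q = LSB/√12 = 1.0547 mV/3.4641 = 304 µV.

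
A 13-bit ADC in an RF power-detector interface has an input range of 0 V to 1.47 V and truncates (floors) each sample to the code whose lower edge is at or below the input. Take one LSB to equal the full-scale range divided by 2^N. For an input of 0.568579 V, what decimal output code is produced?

3168

V_FS = 1.47 V. LSB = 1.47 V / 2^13 ≈ 179.4 µV.
V_in − V_min = 0.568579 − (0) = 0.568579 V.
Divide by LSB: 0.568579 × 8192/1.47 = 3168.5709.
Truncating gives code 3168.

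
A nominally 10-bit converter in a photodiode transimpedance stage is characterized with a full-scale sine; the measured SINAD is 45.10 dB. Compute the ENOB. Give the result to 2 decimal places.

7.20 bits

Inverting SNR = 6.02 N + 1.76: N_eff = (45.10 − 1.76)/6.02 = 7.1993.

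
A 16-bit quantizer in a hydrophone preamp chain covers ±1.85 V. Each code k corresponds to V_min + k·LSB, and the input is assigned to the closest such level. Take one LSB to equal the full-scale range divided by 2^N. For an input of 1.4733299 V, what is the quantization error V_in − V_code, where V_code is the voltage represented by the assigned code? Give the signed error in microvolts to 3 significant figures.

+14.5 µV

Span: 1.85 V − (-1.85 V) = 3.7 V. LSB = 3.7 V / 2^16 ≈ 56.46 µV.
(V_in − V_min)/LSB = (1.4733299 − (-1.85)) × 65536/3.7 = 58864.2563 → nearest code k = 58864.
Reconstructed level: -1.85 + 58864 × 3.7/65536 V = 1.4733154297 V.
Error = V_in − V_code = 1.4733299 − (1.4733154297) = +14.5 µV.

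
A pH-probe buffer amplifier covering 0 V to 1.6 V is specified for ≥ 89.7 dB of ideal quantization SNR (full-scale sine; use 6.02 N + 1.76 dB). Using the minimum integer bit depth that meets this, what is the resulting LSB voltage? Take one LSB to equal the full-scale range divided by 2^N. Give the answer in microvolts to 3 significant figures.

Range is 1.6 V.
Solving 6.02 N ≥ 89.7 − 1.76: N ≥ 14.608. Round up → N = 15.
Step size = 1.6/32768 V = 48.8 µV.

48.8 µV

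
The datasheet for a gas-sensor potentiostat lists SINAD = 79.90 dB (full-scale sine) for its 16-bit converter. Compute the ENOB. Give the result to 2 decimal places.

ENOB = (79.90 − 1.76)/6.02 = 12.9801 bits.

12.98 bits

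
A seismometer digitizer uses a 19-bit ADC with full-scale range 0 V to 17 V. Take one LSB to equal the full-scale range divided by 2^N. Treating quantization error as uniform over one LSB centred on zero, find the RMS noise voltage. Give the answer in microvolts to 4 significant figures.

9.360 µV

Range is 17 V.
Step size = 17/524288 V = 32.4249 µV.
σ_q = LSB/√12 = 32.4249 µV/3.4641 = 9.360 µV.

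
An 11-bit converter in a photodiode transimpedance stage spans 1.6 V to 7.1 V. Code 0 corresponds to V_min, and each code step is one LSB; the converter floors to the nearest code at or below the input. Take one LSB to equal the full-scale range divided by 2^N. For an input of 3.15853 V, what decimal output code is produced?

The full-scale span is 7.1 − (1.6) = 5.5 V. LSB = 5.5 V / 2^11 ≈ 2.686 mV.
code = ⌊(V_in − V_min)/LSB⌋ = ⌊(V_in − V_min) × 2^11 / range⌋
     = ⌊(3.15853 − (1.6)) × 2048 / 5.5⌋ = ⌊1.55853 × 2048/5.5⌋
     = ⌊580.340⌋ = 580.

580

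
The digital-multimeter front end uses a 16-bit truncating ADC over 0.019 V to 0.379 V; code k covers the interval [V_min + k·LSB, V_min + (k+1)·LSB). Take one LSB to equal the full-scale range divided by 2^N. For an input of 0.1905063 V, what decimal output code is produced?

31221

Range = 0.379 − (0.019) = 0.36 V. LSB = 0.36 V / 2^16 ≈ 5.493 µV.
code = ⌊(V_in − V_min)/LSB⌋ = ⌊(V_in − V_min) × 2^16 / range⌋
     = ⌊(0.1905063 − (0.019)) × 65536 / 0.36⌋ = ⌊0.1715063 × 65536/0.36⌋
     = ⌊31221.769⌋ = 31221.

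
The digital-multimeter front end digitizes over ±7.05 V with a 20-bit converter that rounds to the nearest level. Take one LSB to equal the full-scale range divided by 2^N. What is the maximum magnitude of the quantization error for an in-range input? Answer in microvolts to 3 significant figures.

The full-scale span is 7.05 − (-7.05) = 14.1 V.
Step size = 14.1/1048576 V = 13.447 µV.
|e|_max = LSB/2 = 6.72 µV.

6.72 µV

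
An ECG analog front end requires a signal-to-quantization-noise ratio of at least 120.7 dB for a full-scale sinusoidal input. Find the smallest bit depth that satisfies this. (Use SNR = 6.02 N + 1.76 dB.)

20 bits

Solving 6.02 N ≥ 120.7 − 1.76: N ≥ 19.757. Round up → N = 20.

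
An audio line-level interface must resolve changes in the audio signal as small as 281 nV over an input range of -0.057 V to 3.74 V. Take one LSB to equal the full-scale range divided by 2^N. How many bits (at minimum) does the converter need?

Full-scale range = 3.74 V − (-0.057 V) = 3.797 V.
Need 2^N ≥ 3.797 V / 281 nV = 1.351e7 → N_min = 24.

24 bits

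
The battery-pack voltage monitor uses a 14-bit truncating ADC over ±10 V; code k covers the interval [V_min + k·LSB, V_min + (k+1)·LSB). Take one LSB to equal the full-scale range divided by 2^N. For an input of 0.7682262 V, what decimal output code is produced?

Range = 10 − (-10) = 20 V. LSB = 20 V / 2^14 ≈ 1.221 mV.
(V_in − V_min) × 2^14/range = (0.7682262 − (-10)) × 16384/20 = 8821.331.
Floor → code = 8821.

8821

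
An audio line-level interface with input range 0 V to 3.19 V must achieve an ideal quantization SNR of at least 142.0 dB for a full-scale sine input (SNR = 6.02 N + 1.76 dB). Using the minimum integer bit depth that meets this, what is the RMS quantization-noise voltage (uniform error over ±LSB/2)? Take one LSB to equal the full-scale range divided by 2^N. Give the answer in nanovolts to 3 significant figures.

V_FS = 3.19 V.
N ≥ (142.0 − 1.76)/6.02 = 23.296 → N_min = 24.
Step size = 3.19/16777216 V = 190.14 nV.
σ_q = LSB/√12 = 190.14 nV/3.4641 = 54.9 nV.

54.9 nV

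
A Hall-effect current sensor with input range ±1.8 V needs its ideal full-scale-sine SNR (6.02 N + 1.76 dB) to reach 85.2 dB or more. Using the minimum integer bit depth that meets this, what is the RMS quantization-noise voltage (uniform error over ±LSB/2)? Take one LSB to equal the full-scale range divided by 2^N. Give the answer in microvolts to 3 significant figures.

Full-scale range = 1.8 V − (-1.8 V) = 3.6 V.
6.02 N + 1.76 ≥ 85.2 gives N ≥ 13.860, so the minimum integer is 14.
LSB = 3.6 V / 2^14 = 219.73 µV.
V_rms = LSB/√12 = 63.4 µV.

63.4 µV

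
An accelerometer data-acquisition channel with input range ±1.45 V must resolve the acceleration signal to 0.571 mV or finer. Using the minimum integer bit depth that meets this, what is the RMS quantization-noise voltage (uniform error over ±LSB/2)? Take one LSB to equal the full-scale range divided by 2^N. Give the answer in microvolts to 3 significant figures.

102 µV

Span: 1.45 V − (-1.45 V) = 2.9 V.
2.9 V / 0.571 mV = 5079. Since 2^12 = 4096 and 2^13 = 8192, N = 13.
LSB = 2.9 V / 2^13 = 354.00 µV.
V_rms = LSB/√12 = 102 µV.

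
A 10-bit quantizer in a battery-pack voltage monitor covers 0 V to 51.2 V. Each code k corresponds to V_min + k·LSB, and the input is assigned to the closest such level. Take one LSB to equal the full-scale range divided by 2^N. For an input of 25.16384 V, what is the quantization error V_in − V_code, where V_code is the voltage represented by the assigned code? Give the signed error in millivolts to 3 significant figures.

+13.8 mV

Range is 51.2 V. LSB = 51.2 V / 2^10 ≈ 50.00 mV.
Position in LSBs: (25.16384 − (0)) × 1024/51.2 = 503.2768; rounding gives k = 503.
Reconstructed level: 0 + 503 × 51.2/1024 V = 25.15000000 V.
e = 25.16384 − (25.15000000) = +13.8 mV.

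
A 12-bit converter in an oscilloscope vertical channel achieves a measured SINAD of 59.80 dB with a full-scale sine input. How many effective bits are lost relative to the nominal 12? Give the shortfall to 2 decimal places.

N_eff = (59.80 − 1.76)/6.02 = 9.6412 bits.
12 − 9.6412 = 2.36 bits below nominal.

2.36 bits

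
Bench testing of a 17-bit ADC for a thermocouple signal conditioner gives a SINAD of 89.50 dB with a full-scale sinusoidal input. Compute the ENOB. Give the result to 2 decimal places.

14.57 bits

ENOB = (89.50 − 1.76)/6.02 = 14.5748 bits.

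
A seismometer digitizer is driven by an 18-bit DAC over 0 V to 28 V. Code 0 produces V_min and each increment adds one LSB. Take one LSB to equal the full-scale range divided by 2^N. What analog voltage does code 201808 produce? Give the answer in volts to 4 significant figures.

21.56 V

Full-scale range = 28 V. LSB = 28 V / 2^18.
Output = V_min + (201808/262144) × range = 0 + 0.769836 × 28 V
      = 0 V + 21.5554 V = 21.5554 V.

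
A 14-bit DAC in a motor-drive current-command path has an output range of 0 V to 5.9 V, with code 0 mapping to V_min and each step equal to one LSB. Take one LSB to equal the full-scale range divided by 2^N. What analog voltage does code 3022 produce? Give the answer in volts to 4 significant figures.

Range is 5.9 V. LSB = 5.9 V / 2^14.
V_out = 0 + 3022 × (5.9/16384) V
      = 0 V + 1.08824 V = 1.08824 V.

1.088 V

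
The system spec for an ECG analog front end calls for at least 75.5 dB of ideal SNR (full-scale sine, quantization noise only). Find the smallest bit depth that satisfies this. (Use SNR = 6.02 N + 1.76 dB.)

N ≥ (75.5 − 1.76)/6.02 = 12.249 → N_min = 13.

13 bits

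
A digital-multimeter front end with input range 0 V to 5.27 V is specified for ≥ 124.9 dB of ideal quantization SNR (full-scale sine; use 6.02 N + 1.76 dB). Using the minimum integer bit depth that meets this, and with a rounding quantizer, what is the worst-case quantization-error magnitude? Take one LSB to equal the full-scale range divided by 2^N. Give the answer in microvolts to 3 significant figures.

1.26 µV

V_FS = 5.27 V.
Solving 6.02 N ≥ 124.9 − 1.76: N ≥ 20.455. Round up → N = 21.
Step size = 5.27/2097152 V = 2.5129 µV.
Max error for round-to-nearest is LSB/2 = 1.26 µV.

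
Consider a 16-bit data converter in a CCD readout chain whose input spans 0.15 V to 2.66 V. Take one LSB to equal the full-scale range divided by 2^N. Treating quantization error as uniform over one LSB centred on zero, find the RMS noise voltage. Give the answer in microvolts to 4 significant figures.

The full-scale span is 2.66 − (0.15) = 2.51 V.
LSB = 2.51 V / 2^16 = 38.2996 µV.
σ_q = LSB/√12 = 38.2996 µV/3.4641 = 11.06 µV.

11.06 µV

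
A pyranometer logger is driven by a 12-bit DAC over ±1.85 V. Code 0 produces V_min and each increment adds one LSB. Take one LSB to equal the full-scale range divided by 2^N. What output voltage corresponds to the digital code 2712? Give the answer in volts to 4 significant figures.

0.5998 V

Full-scale range = 1.85 V − (-1.85 V) = 3.7 V. LSB = 3.7 V / 2^12.
V_out = V_min + code × LSB = -1.85 V + 2712 × 3.7 V / 4096
      = -1.85 V + 2.44980 V = 0.599805 V.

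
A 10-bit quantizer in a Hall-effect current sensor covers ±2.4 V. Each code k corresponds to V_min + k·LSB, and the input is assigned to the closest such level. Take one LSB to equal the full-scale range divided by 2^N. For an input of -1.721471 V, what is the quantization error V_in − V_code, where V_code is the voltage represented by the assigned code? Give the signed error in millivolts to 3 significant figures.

The full-scale span is 2.4 − (-2.4) = 4.8 V. LSB = 4.8 V / 2^10 ≈ 4.688 mV.
(-1.721471 − (-2.4)) / LSB = 0.678529 × 1024/4.8 = 144.7529. Nearest integer: k = 145.
V_code = -2.4 + (145/1024) × 4.8 = -1.720312500 V.
Error = V_in − V_code = -1.721471 − (-1.720312500) = −1.16 mV.

−1.16 mV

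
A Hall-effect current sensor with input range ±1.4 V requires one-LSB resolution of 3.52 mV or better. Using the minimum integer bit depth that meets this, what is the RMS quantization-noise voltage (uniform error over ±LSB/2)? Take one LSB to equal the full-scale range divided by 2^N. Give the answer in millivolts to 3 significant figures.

Full-scale range = 1.4 V − (-1.4 V) = 2.8 V.
2.8 V / 3.52 mV = 795.5. Since 2^9 = 512 and 2^10 = 1024, N = 10.
LSB = 2.8 V ÷ 2^10 = 2.8/1024 V = 2.7344 mV.
RMS noise = LSB/√12 = 0.789 mV.

0.789 mV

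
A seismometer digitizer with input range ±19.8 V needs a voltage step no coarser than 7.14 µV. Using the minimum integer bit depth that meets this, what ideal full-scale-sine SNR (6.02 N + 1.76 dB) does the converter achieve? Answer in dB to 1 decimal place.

Range = 19.8 − (-19.8) = 39.6 V.
39.6 V / 7.14 µV = 5.546e6. Since 2^22 = 4194304 and 2^23 = 8388608, N = 23.
6.02(23) + 1.76 = 140.22 dB.

140.2 dB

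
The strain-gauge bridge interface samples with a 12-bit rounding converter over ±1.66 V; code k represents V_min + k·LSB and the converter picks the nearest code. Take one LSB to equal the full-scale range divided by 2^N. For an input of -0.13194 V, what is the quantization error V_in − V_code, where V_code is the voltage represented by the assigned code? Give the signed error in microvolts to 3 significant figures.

+179 µV

Span: 1.66 V − (-1.66 V) = 3.32 V. LSB = 3.32 V / 2^12 ≈ 0.8105 mV.
(V_in − V_min)/LSB = (-0.13194 − (-1.66)) × 4096/3.32 = 1885.2210 → nearest code k = 1885.
V_code = -1.66 + (1885/4096) × 3.32 = -0.1321191406 V.
e = -0.13194 − (-0.1321191406) = +179 µV.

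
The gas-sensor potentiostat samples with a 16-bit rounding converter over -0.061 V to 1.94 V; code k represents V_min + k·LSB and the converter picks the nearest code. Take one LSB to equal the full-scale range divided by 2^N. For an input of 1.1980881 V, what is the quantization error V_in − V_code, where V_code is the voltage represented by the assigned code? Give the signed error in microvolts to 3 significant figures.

Full-scale range = 1.94 V − (-0.061 V) = 2.001 V. LSB = 2.001 V / 2^16 ≈ 30.53 µV.
Position in LSBs: (1.1980881 − (-0.061)) × 65536/2.001 = 41237.1803; rounding gives k = 41237.
V_code = -0.061 + (41237/65536) × 2.001 = 1.1980825958 V.
V_in − V_code = 1.1980881 − (1.1980825958) = +5.50 µV.

+5.50 µV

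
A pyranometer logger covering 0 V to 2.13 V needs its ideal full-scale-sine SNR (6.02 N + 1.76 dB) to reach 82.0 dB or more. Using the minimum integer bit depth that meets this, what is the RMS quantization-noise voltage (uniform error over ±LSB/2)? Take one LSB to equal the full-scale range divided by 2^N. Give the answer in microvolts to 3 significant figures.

37.5 µV

Range is 2.13 V.
Required N = ⌈(82.0 − 1.76)/6.02⌉ = ⌈13.329⌉ = 14.
Step size = 2.13/16384 V = 130.00 µV.
RMS noise = LSB/√12 = 37.5 µV.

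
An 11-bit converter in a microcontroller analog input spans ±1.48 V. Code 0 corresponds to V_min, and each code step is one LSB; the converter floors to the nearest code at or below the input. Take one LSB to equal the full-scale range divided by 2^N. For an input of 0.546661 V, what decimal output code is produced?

Range = 1.48 − (-1.48) = 2.96 V. LSB = 2.96 V / 2^11 ≈ 1.445 mV.
V_in − V_min = 0.546661 − (-1.48) = 2.026661 V.
Divide by LSB: 2.026661 × 2048/2.96 = 1402.2303.
Truncating gives code 1402.

1402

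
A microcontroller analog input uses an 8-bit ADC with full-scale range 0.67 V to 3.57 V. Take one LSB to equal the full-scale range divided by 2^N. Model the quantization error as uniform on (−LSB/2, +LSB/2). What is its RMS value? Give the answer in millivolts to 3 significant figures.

3.27 mV

Range = 3.57 − (0.67) = 2.9 V.
Step size = 2.9/256 V = 11.328 mV.
For a uniform distribution on [−LSB/2, +LSB/2], V_rms = LSB/√12 = 11.328 mV/3.4641 = 3.27 mV.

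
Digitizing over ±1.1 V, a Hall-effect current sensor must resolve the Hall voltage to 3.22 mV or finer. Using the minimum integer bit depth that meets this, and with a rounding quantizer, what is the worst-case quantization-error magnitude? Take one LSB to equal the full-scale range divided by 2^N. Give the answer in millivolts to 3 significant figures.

1.07 mV

Span: 1.1 V − (-1.1 V) = 2.2 V.
Levels needed ≥ 2.2/3.22 mV = 683.2. 2^10 = 1024 suffices, so N_min = 10.
Step size = 2.2/1024 V = 2.1484 mV.
Max error for round-to-nearest is LSB/2 = 1.07 mV.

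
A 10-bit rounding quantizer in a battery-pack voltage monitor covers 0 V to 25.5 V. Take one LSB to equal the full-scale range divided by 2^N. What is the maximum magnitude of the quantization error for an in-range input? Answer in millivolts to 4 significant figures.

12.45 mV

Full-scale range = 25.5 V.
LSB = 25.5 V / 2^10 = 24.9023 mV.
|e|_max = LSB/2 = 12.45 mV.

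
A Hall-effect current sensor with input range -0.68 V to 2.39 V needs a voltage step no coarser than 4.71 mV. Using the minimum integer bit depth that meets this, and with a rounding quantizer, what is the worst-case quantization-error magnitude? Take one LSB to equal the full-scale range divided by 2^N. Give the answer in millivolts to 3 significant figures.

1.50 mV

Full-scale range = 2.39 V − (-0.68 V) = 3.07 V.
Required number of levels: 3.07/4.71 mV = 651.80; smallest N with 2^N ≥ that is 10.
LSB = 3.07 V / 2^10 = 2.9980 mV.
|e|_max = LSB/2 = 1.50 mV.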